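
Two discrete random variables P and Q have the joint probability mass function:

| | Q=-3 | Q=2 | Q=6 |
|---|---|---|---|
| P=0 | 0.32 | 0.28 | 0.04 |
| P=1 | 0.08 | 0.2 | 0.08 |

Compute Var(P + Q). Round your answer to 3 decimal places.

E[P] = 0.36,  E[Q] = 0.48,  E[PQ] = 0.64
Var(P) = 0.36 − (0.36)² = 0.2304;  Var(Q) = 9.84 − (0.48)² = 9.6096
Cov(P,Q) = 0.64 − (0.36)(0.48) = 0.4672
Var(P + Q) = (1)²·0.2304 + (1)²·9.6096 + 2·(1)·(1)·0.4672 = 10.7744

10.774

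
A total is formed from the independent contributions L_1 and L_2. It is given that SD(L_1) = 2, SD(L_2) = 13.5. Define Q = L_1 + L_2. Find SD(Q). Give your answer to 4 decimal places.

13.6473

V(L_1) = 4, V(L_2) = 182.25
By independence, V(Q) = (1)²V(L_1) + (1)²V(L_2)
= (1)²·4 + (1)²·182.25 = 186.25
SD(Q) = √186.25 ≈ 13.6473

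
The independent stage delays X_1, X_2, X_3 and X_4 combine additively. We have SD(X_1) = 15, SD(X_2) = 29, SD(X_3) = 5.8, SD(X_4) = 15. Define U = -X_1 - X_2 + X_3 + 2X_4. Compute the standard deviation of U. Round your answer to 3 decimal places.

Var(X_1) = 225, Var(X_2) = 841, Var(X_3) = 33.64, Var(X_4) = 225
By independence, Var(U) = (-1)²Var(X_1) + (-1)²Var(X_2) + (1)²Var(X_3) + (2)²Var(X_4)
= (-1)²·225 + (-1)²·841 + (1)²·33.64 + (2)²·225 = 1999.64
SD(U) = √1999.64 ≈ 44.717

44.717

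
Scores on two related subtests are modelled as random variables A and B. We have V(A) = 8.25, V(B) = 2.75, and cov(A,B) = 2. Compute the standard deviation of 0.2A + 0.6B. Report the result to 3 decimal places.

V(0.2A + 0.6B) = (0.2)²·V(A) + (0.6)²·V(B) + 2·(0.2)·(0.6)·cov(A,B)
= 0.04·8.25 + 0.36·2.75 + 0.24·2 = 1.8
sd(0.2A + 0.6B) = √1.8 ≈ 1.342

1.342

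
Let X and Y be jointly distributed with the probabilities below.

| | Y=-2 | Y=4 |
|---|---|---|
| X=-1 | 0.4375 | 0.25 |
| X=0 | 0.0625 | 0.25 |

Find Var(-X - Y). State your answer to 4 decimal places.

E[X] = -0.6875,  E[Y] = 1,  E[XY] = -0.125
Var(X) = 0.6875 − (-0.6875)² = 0.21484375;  Var(Y) = 10 − (1)² = 9
Cov(X,Y) = -0.125 − (-0.6875)(1) = 0.5625
Var(-X - Y) = (-1)²·0.21484375 + (-1)²·9 + 2·(-1)·(-1)·0.5625 = 10.33984375

10.3398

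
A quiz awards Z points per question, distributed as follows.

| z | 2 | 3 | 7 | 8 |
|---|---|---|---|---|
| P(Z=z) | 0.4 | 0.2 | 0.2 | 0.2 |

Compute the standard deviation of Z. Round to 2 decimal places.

2.58

E[Z] = (2)(0.4) + (3)(0.2) + (7)(0.2) + (8)(0.2) = 4.4
E[Z²] = (2)²(0.4) + (3)²(0.2) + (7)²(0.2) + (8)²(0.2) = 26
Var(Z) = E[Z²] − (E[Z])² = 26 − (4.4)² = 6.64
SD(Z) = √6.64 ≈ 2.58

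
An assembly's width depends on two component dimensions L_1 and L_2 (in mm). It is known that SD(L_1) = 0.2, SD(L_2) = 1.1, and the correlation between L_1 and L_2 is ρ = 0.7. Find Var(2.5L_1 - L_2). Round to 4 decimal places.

0.6900

Var(L_1) = (0.2)² = 0.04;  Var(L_2) = (1.1)² = 1.21
Cov(L_1,L_2) = ρ·SD(L_1)·SD(L_2) = 0.7·0.2·1.1 = 0.154
Var(2.5L_1 - L_2) = (2.5)²·Var(L_1) + (-1)²·Var(L_2) + 2·(2.5)·(-1)·Cov(L_1,L_2)
= 6.25·0.04 + 1·1.21 + -5·0.154 = 0.69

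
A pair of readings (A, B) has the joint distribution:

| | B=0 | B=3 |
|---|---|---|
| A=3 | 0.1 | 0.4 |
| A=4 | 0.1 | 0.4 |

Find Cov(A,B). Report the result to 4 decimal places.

0.0000

E[A] = 3.5,  E[B] = 2.4
E[AB] = 8.4
Cov(A,B) = E[AB] − E[A]E[B] = 8.4 − (3.5)(2.4) = 0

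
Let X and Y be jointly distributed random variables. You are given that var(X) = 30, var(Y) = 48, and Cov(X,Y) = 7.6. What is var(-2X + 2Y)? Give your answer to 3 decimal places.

251.200

var(-2X + 2Y) = (-2)²·var(X) + (2)²·var(Y) + 2·(-2)·(2)·Cov(X,Y)
= 4·30 + 4·48 + -8·7.6 = 251.2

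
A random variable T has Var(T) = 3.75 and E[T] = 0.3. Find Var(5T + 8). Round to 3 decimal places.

Var(5T + 8) = (5)²·Var(T) = 25·3.75 = 93.75

93.750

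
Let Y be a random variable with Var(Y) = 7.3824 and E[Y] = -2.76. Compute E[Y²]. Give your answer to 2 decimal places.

15.00

E[Y²] = Var(Y) + (E[Y])² = 7.3824 + (-2.76)² = 15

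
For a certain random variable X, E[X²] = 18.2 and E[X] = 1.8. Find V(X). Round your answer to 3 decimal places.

14.960

V(X) = 18.2 − (1.8)² = 14.96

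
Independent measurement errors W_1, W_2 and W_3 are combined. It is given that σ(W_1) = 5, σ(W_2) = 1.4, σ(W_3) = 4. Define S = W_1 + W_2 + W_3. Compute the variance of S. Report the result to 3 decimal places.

42.960

V(W_1) = 25, V(W_2) = 1.96, V(W_3) = 16
By independence, V(S) = (1)²V(W_1) + (1)²V(W_2) + (1)²V(W_3)
= (1)²·25 + (1)²·1.96 + (1)²·16 = 42.96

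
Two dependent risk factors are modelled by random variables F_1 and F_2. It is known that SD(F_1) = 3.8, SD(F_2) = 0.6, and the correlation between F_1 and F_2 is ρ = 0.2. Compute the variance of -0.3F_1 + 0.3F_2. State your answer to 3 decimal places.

1.250

var(F_1) = (3.8)² = 14.44;  var(F_2) = (0.6)² = 0.36
Cov(F_1,F_2) = ρ·SD(F_1)·SD(F_2) = 0.2·3.8·0.6 = 0.456
var(-0.3F_1 + 0.3F_2) = (-0.3)²·var(F_1) + (0.3)²·var(F_2) + 2·(-0.3)·(0.3)·Cov(F_1,F_2)
= 0.09·14.44 + 0.09·0.36 + -0.18·0.456 = 1.24992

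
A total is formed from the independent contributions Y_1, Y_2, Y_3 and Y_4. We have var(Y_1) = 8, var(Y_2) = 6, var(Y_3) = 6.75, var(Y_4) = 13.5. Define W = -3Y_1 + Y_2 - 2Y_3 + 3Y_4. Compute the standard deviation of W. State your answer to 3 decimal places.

By independence, var(W) = (-3)²var(Y_1) + (1)²var(Y_2) + (-2)²var(Y_3) + (3)²var(Y_4)
= (-3)²·8 + (1)²·6 + (-2)²·6.75 + (3)²·13.5 = 226.5
SD(W) = √226.5 ≈ 15.050

15.050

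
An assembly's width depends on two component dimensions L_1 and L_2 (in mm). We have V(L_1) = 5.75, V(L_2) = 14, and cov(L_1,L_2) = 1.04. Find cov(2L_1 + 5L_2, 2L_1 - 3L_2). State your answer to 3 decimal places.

-182.840

cov(2L_1 + 5L_2, 2L_1 - 3L_2) = (2)(2)V(L_1) + (5)(-3)V(L_2) + [(2)(-3) + (5)(2)]cov(L_1,L_2)
= 4·5.75 + -15·14 + 4·1.04 = -182.84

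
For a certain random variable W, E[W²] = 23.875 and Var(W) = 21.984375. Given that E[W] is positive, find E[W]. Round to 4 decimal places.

(E[W])² = E[W²] − Var(W) = 23.875 − 21.984375 = 1.890625
E[W] = √1.890625 = 1.375

1.3750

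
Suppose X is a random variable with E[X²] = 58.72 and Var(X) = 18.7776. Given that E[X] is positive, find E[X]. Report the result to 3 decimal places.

(E[X])² = E[X²] − Var(X) = 58.72 − 18.7776 = 39.9424
E[X] = √39.9424 = 6.32

6.320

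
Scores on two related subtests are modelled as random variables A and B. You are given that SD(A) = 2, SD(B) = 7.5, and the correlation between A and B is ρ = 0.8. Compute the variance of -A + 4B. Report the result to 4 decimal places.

808.0000

V(A) = (2)² = 4;  V(B) = (7.5)² = 56.25
Cov(A,B) = ρ·SD(A)·SD(B) = 0.8·2·7.5 = 12
V(-A + 4B) = (-1)²·V(A) + (4)²·V(B) + 2·(-1)·(4)·Cov(A,B)
= 1·4 + 16·56.25 + -8·12 = 808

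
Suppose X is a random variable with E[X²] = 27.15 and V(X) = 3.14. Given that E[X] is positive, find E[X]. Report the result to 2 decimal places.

4.90

(E[X])² = E[X²] − V(X) = 27.15 − 3.14 = 24.01
E[X] = √24.01 = 4.9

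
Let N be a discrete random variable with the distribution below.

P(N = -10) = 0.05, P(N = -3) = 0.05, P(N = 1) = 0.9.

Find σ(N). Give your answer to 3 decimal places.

2.507

E[N] = (-10)(0.05) + (-3)(0.05) + (1)(0.9) = 0.25
E[N²] = (-10)²(0.05) + (-3)²(0.05) + (1)²(0.9) = 6.35
Var(N) = E[N²] − (E[N])² = 6.35 − (0.25)² = 6.2875
σ(N) = √6.2875 ≈ 2.507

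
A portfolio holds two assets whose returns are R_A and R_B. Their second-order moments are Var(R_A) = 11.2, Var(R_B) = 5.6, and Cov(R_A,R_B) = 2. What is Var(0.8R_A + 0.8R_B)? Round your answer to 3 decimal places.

13.312

Var(0.8R_A + 0.8R_B) = (0.8)²·Var(R_A) + (0.8)²·Var(R_B) + 2·(0.8)·(0.8)·Cov(R_A,R_B)
= 0.64·11.2 + 0.64·5.6 + 1.28·2 = 13.312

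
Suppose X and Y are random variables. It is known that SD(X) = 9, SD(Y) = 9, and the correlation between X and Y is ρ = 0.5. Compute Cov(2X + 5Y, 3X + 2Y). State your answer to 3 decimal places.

Var(X) = (9)² = 81;  Var(Y) = (9)² = 81
Cov(X,Y) = ρ·SD(X)·SD(Y) = 0.5·9·9 = 40.5
Cov(2X + 5Y, 3X + 2Y) = (2)(3)Var(X) + (5)(2)Var(Y) + [(2)(2) + (5)(3)]Cov(X,Y)
= 6·81 + 10·81 + 19·40.5 = 2065.5

2065.500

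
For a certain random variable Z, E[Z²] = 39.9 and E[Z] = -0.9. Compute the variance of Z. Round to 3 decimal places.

39.090

Var(Z) = 39.9 − (-0.9)² = 39.09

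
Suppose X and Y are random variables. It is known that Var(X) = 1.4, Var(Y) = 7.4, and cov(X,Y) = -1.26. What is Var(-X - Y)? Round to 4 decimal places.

6.2800

Var(-X - Y) = (-1)²·Var(X) + (-1)²·Var(Y) + 2·(-1)·(-1)·cov(X,Y)
= 1·1.4 + 1·7.4 + 2·-1.26 = 6.28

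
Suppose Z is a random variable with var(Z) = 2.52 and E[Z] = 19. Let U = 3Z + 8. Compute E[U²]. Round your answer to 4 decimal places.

4247.6800

E[3Z + 8] = 3·19 + 8 = 65
var(3Z + 8) = (3)²·2.52 = 22.68
E[U²] = var(U) + (E[U])² = 22.68 + (65)² = 4247.68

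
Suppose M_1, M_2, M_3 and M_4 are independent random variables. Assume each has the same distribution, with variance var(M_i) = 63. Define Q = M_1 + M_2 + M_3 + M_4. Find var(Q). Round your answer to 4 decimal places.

252.0000

By independence, var(Q) = (1)²var(M_1) + (1)²var(M_2) + (1)²var(M_3) + (1)²var(M_4)
= (1)²·63 + (1)²·63 + (1)²·63 + (1)²·63 = 252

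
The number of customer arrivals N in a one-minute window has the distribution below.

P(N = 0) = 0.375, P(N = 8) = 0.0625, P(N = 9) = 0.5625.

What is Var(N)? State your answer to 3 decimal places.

18.621

E[N] = (0)(0.375) + (8)(0.0625) + (9)(0.5625) = 5.5625
E[N²] = (0)²(0.375) + (8)²(0.0625) + (9)²(0.5625) = 49.5625
Var(N) = E[N²] − (E[N])² = 49.5625 − (5.5625)² = 18.62109375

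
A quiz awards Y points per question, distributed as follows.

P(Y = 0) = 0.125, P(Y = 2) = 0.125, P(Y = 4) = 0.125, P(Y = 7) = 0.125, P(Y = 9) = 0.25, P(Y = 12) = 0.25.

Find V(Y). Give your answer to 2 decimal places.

E[Y] = (0)(0.125) + (2)(0.125) + (4)(0.125) + (7)(0.125) + (9)(0.25) + (12)(0.25) = 6.875
E[Y²] = (0)²(0.125) + (2)²(0.125) + (4)²(0.125) + (7)²(0.125) + (9)²(0.25) + (12)²(0.25) = 64.875
V(Y) = E[Y²] − (E[Y])² = 64.875 − (6.875)² = 17.609375

17.61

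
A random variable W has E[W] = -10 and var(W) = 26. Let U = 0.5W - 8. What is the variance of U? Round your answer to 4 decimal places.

var(0.5W - 8) = (0.5)²·var(W) = 0.25·26 = 6.5

6.5000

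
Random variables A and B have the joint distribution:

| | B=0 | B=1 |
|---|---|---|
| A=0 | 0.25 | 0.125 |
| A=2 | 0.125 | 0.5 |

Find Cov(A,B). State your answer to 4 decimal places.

E[A] = 1.25,  E[B] = 0.625
E[AB] = 1
Cov(A,B) = E[AB] − E[A]E[B] = 1 − (1.25)(0.625) = 0.21875

0.2188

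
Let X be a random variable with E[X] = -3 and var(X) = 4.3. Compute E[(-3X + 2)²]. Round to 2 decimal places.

159.70

E[-3X + 2] = -3·-3 + 2 = 11
var(-3X + 2) = (-3)²·4.3 = 38.7
E[(-3X + 2)²] = var((-3X + 2)) + (E[(-3X + 2)])² = 38.7 + (11)² = 159.7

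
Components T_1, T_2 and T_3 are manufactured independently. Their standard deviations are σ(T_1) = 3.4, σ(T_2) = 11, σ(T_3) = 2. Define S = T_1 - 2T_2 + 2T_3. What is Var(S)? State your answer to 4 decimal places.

511.5600

Var(T_1) = 11.56, Var(T_2) = 121, Var(T_3) = 4
By independence, Var(S) = (1)²Var(T_1) + (-2)²Var(T_2) + (2)²Var(T_3)
= (1)²·11.56 + (-2)²·121 + (2)²·4 = 511.56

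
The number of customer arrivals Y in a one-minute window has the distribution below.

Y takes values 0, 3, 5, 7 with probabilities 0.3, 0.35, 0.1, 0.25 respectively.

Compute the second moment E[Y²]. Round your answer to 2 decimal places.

17.90

E[Y²] = (0)²(0.3) + (3)²(0.35) + (5)²(0.1) + (7)²(0.25) = 17.9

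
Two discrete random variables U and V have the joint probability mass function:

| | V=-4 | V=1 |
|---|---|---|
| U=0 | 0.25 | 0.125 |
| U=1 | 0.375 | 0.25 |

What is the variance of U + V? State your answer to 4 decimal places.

E[U] = 0.625,  E[V] = -2.125,  E[UV] = -1.25
var(U) = 0.625 − (0.625)² = 0.234375;  var(V) = 10.375 − (-2.125)² = 5.859375
Cov(U,V) = -1.25 − (0.625)(-2.125) = 0.078125
var(U + V) = (1)²·0.234375 + (1)²·5.859375 + 2·(1)·(1)·0.078125 = 6.25

6.2500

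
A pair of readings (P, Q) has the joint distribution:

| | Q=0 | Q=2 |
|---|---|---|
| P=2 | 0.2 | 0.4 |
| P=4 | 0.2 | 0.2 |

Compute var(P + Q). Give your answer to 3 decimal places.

1.600

E[P] = 2.8,  E[Q] = 1.2,  E[PQ] = 3.2
var(P) = 8.8 − (2.8)² = 0.96;  var(Q) = 2.4 − (1.2)² = 0.96
Cov(P,Q) = 3.2 − (2.8)(1.2) = -0.16
var(P + Q) = (1)²·0.96 + (1)²·0.96 + 2·(1)·(1)·-0.16 = 1.6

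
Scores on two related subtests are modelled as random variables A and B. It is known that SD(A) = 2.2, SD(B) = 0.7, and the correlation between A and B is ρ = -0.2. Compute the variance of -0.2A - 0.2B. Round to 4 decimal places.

0.1886

Var(A) = (2.2)² = 4.84;  Var(B) = (0.7)² = 0.49
cov(A,B) = ρ·SD(A)·SD(B) = -0.2·2.2·0.7 = -0.308
Var(-0.2A - 0.2B) = (-0.2)²·Var(A) + (-0.2)²·Var(B) + 2·(-0.2)·(-0.2)·cov(A,B)
= 0.04·4.84 + 0.04·0.49 + 0.08·-0.308 = 0.18856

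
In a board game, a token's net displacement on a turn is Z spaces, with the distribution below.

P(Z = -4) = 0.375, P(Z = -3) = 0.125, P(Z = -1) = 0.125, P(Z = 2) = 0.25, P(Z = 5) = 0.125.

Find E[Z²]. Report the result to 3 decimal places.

11.375

E[Z²] = (-4)²(0.375) + (-3)²(0.125) + (-1)²(0.125) + (2)²(0.25) + (5)²(0.125) = 11.375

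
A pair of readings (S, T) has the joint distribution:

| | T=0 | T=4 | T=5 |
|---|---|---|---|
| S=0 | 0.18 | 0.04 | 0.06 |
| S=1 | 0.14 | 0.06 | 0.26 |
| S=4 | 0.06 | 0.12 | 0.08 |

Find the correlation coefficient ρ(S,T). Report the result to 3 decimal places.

E[S] = 1.5,  E[T] = 2.88
E[ST] = 5.06
Cov(S,T) = E[ST] − E[S]E[T] = 5.06 − (1.5)(2.88) = 0.74
Var(S) = 2.37,  Var(T) = 5.2256
ρ = 0.74 / √(2.37·5.2256) ≈ 0.210

0.210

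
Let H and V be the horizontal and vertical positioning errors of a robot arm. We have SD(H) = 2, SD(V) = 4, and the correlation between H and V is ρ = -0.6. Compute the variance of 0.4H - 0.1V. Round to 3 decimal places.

1.184

Var(H) = (2)² = 4;  Var(V) = (4)² = 16
Cov(H,V) = ρ·SD(H)·SD(V) = -0.6·2·4 = -4.8
Var(0.4H - 0.1V) = (0.4)²·Var(H) + (-0.1)²·Var(V) + 2·(0.4)·(-0.1)·Cov(H,V)
= 0.16·4 + 0.01·16 + -0.08·-4.8 = 1.184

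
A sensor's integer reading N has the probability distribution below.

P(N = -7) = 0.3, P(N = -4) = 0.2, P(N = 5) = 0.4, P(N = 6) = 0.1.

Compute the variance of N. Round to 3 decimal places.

E[N] = (-7)(0.3) + (-4)(0.2) + (5)(0.4) + (6)(0.1) = -0.3
E[N²] = (-7)²(0.3) + (-4)²(0.2) + (5)²(0.4) + (6)²(0.1) = 31.5
V(N) = E[N²] − (E[N])² = 31.5 − (-0.3)² = 31.41

31.410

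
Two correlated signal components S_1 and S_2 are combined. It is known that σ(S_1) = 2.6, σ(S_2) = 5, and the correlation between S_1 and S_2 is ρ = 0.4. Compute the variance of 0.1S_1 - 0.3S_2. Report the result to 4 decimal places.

2.0056

V(S_1) = (2.6)² = 6.76;  V(S_2) = (5)² = 25
cov(S_1,S_2) = ρ·σ(S_1)·σ(S_2) = 0.4·2.6·5 = 5.2
V(0.1S_1 - 0.3S_2) = (0.1)²·V(S_1) + (-0.3)²·V(S_2) + 2·(0.1)·(-0.3)·cov(S_1,S_2)
= 0.01·6.76 + 0.09·25 + -0.06·5.2 = 2.0056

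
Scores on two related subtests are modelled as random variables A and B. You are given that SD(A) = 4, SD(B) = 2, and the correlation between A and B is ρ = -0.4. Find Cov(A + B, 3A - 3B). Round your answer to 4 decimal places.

36.0000

var(A) = (4)² = 16;  var(B) = (2)² = 4
Cov(A,B) = ρ·SD(A)·SD(B) = -0.4·4·2 = -3.2
Cov(A + B, 3A - 3B) = (1)(3)var(A) + (1)(-3)var(B) + [(1)(-3) + (1)(3)]Cov(A,B)
= 3·16 + -3·4 + 0·-3.2 = 36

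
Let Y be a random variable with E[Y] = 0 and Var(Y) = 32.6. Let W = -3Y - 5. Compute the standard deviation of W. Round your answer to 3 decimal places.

Var(-3Y - 5) = (-3)²·32.6 = 293.4
sd(W) = √293.4 ≈ 17.129

17.129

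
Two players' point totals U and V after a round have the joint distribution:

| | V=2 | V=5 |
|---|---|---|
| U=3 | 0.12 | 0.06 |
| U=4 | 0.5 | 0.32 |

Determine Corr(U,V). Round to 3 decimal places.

E[U] = 3.82,  E[V] = 3.14
E[UV] = 12.02
cov(U,V) = E[UV] − E[U]E[V] = 12.02 − (3.82)(3.14) = 0.0252
var(U) = 0.1476,  var(V) = 2.1204
ρ = 0.0252 / √(0.1476·2.1204) ≈ 0.045

0.045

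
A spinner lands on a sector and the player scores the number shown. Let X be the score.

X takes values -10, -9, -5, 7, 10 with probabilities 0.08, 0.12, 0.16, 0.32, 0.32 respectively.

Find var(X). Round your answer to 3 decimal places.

61.782

E[X] = (-10)(0.08) + (-9)(0.12) + (-5)(0.16) + (7)(0.32) + (10)(0.32) = 2.76
E[X²] = (-10)²(0.08) + (-9)²(0.12) + (-5)²(0.16) + (7)²(0.32) + (10)²(0.32) = 69.4
var(X) = E[X²] − (E[X])² = 69.4 − (2.76)² = 61.7824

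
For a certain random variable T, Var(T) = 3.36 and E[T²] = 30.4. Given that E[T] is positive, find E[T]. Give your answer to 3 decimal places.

(E[T])² = E[T²] − Var(T) = 30.4 − 3.36 = 27.04
E[T] = √27.04 = 5.2

5.200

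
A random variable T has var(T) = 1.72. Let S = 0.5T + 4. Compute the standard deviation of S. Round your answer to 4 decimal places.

0.6557

var(0.5T + 4) = (0.5)²·1.72 = 0.43
SD(S) = √0.43 ≈ 0.6557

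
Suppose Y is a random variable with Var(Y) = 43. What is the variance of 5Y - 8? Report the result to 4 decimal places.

1075.0000

Var(5Y - 8) = (5)²·Var(Y) = 25·43 = 1075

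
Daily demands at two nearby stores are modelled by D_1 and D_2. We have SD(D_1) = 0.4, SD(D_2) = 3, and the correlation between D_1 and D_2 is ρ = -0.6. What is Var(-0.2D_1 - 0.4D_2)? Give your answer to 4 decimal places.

Var(D_1) = (0.4)² = 0.16;  Var(D_2) = (3)² = 9
Cov(D_1,D_2) = ρ·SD(D_1)·SD(D_2) = -0.6·0.4·3 = -0.72
Var(-0.2D_1 - 0.4D_2) = (-0.2)²·Var(D_1) + (-0.4)²·Var(D_2) + 2·(-0.2)·(-0.4)·Cov(D_1,D_2)
= 0.04·0.16 + 0.16·9 + 0.16·-0.72 = 1.3312

1.3312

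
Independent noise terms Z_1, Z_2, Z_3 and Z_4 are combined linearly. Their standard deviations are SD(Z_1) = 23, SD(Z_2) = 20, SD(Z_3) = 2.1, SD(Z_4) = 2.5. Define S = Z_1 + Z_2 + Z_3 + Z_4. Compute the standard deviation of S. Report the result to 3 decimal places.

V(Z_1) = 529, V(Z_2) = 400, V(Z_3) = 4.41, V(Z_4) = 6.25
By independence, V(S) = (1)²V(Z_1) + (1)²V(Z_2) + (1)²V(Z_3) + (1)²V(Z_4)
= (1)²·529 + (1)²·400 + (1)²·4.41 + (1)²·6.25 = 939.66
SD(S) = √939.66 ≈ 30.654

30.654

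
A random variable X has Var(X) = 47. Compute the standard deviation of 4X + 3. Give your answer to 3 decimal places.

Var(4X + 3) = (4)²·47 = 752
sd(4X + 3) = √752 ≈ 27.423

27.423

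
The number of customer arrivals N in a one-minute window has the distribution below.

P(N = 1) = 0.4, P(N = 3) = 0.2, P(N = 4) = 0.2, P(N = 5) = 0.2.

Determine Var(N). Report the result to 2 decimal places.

2.56

E[N] = (1)(0.4) + (3)(0.2) + (4)(0.2) + (5)(0.2) = 2.8
E[N²] = (1)²(0.4) + (3)²(0.2) + (4)²(0.2) + (5)²(0.2) = 10.4
Var(N) = E[N²] − (E[N])² = 10.4 − (2.8)² = 2.56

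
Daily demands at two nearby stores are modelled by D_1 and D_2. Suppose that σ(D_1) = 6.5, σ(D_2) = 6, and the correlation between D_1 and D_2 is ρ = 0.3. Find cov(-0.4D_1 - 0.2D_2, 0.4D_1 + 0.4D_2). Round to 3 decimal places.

-12.448

Var(D_1) = (6.5)² = 42.25;  Var(D_2) = (6)² = 36
cov(D_1,D_2) = ρ·σ(D_1)·σ(D_2) = 0.3·6.5·6 = 11.7
cov(-0.4D_1 - 0.2D_2, 0.4D_1 + 0.4D_2) = (-0.4)(0.4)Var(D_1) + (-0.2)(0.4)Var(D_2) + [(-0.4)(0.4) + (-0.2)(0.4)]cov(D_1,D_2)
= -0.16·42.25 + -0.08·36 + -0.24·11.7 = -12.448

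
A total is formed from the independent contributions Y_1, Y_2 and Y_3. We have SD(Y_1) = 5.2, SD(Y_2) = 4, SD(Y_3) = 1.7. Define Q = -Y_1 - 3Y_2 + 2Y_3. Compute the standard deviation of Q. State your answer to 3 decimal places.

13.513

V(Y_1) = 27.04, V(Y_2) = 16, V(Y_3) = 2.89
By independence, V(Q) = (-1)²V(Y_1) + (-3)²V(Y_2) + (2)²V(Y_3)
= (-1)²·27.04 + (-3)²·16 + (2)²·2.89 = 182.6
SD(Q) = √182.6 ≈ 13.513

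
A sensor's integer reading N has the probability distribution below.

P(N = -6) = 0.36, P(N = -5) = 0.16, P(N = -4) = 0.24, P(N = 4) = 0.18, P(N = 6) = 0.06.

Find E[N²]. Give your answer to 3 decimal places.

E[N²] = (-6)²(0.36) + (-5)²(0.16) + (-4)²(0.24) + (4)²(0.18) + (6)²(0.06) = 25.84

25.840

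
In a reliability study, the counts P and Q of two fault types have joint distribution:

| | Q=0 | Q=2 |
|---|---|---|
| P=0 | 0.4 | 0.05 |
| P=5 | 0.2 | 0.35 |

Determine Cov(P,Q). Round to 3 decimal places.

E[P] = 2.75,  E[Q] = 0.8
E[PQ] = 3.5
Cov(P,Q) = E[PQ] − E[P]E[Q] = 3.5 − (2.75)(0.8) = 1.3

1.300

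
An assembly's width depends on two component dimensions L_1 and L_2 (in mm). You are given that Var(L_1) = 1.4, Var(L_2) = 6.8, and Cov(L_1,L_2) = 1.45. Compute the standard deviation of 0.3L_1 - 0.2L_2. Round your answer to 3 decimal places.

Var(0.3L_1 - 0.2L_2) = (0.3)²·Var(L_1) + (-0.2)²·Var(L_2) + 2·(0.3)·(-0.2)·Cov(L_1,L_2)
= 0.09·1.4 + 0.04·6.8 + -0.12·1.45 = 0.224
SD(0.3L_1 - 0.2L_2) = √0.224 ≈ 0.473

0.473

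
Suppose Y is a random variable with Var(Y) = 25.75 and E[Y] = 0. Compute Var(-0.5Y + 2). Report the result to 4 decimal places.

Var(-0.5Y + 2) = (-0.5)²·Var(Y) = 0.25·25.75 = 6.4375

6.4375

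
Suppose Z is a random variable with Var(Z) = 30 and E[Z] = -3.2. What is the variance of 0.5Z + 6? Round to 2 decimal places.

Var(0.5Z + 6) = (0.5)²·Var(Z) = 0.25·30 = 7.5

7.50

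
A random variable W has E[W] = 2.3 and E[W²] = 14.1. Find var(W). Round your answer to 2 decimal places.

var(W) = 14.1 − (2.3)² = 8.81

8.81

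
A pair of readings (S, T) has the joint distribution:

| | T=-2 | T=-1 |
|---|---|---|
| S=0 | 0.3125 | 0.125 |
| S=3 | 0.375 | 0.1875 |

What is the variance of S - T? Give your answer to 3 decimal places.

E[S] = 1.6875,  E[T] = -1.6875,  E[ST] = -2.8125
var(S) = 5.0625 − (1.6875)² = 2.21484375;  var(T) = 3.0625 − (-1.6875)² = 0.21484375
Cov(S,T) = -2.8125 − (1.6875)(-1.6875) = 0.03515625
var(S - T) = (1)²·2.21484375 + (-1)²·0.21484375 + 2·(1)·(-1)·0.03515625 = 2.359375

2.359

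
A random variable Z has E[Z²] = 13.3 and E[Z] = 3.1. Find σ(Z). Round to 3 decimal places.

var(Z) = 13.3 − (3.1)² = 3.69
σ(Z) = √3.69 ≈ 1.921

1.921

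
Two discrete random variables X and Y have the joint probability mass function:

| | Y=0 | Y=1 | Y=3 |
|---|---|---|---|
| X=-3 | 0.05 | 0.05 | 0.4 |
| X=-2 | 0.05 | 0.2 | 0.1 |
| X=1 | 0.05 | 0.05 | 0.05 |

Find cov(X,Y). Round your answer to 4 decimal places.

-0.5525

E[X] = -2.05,  E[Y] = 1.95
E[XY] = -4.55
cov(X,Y) = E[XY] − E[X]E[Y] = -4.55 − (-2.05)(1.95) = -0.5525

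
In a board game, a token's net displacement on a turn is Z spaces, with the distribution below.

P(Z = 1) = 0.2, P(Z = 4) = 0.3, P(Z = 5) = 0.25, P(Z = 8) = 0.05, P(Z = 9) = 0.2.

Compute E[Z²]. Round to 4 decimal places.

30.6500

E[Z²] = (1)²(0.2) + (4)²(0.3) + (5)²(0.25) + (8)²(0.05) + (9)²(0.2) = 30.65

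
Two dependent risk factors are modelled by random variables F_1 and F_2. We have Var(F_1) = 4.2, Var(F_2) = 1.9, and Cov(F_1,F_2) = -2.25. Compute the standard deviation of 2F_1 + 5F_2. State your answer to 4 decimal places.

4.3932

Var(2F_1 + 5F_2) = (2)²·Var(F_1) + (5)²·Var(F_2) + 2·(2)·(5)·Cov(F_1,F_2)
= 4·4.2 + 25·1.9 + 20·-2.25 = 19.3
SD(2F_1 + 5F_2) = √19.3 ≈ 4.3932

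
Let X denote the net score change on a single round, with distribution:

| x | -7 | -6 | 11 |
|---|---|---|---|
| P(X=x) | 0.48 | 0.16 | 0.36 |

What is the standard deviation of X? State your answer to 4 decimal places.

8.5270

E[X] = (-7)(0.48) + (-6)(0.16) + (11)(0.36) = -0.36
E[X²] = (-7)²(0.48) + (-6)²(0.16) + (11)²(0.36) = 72.84
var(X) = E[X²] − (E[X])² = 72.84 − (-0.36)² = 72.7104
SD(X) = √72.7104 ≈ 8.5270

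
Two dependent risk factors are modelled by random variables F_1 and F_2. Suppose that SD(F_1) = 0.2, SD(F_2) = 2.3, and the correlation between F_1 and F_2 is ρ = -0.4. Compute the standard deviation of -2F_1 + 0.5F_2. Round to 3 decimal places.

1.360

var(F_1) = (0.2)² = 0.04;  var(F_2) = (2.3)² = 5.29
cov(F_1,F_2) = ρ·SD(F_1)·SD(F_2) = -0.4·0.2·2.3 = -0.184
var(-2F_1 + 0.5F_2) = (-2)²·var(F_1) + (0.5)²·var(F_2) + 2·(-2)·(0.5)·cov(F_1,F_2)
= 4·0.04 + 0.25·5.29 + -2·-0.184 = 1.8505
SD(-2F_1 + 0.5F_2) = √1.8505 ≈ 1.360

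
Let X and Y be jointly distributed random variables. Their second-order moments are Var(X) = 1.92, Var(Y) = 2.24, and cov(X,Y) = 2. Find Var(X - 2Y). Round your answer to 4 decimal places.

Var(X - 2Y) = (1)²·Var(X) + (-2)²·Var(Y) + 2·(1)·(-2)·cov(X,Y)
= 1·1.92 + 4·2.24 + -4·2 = 2.88

2.8800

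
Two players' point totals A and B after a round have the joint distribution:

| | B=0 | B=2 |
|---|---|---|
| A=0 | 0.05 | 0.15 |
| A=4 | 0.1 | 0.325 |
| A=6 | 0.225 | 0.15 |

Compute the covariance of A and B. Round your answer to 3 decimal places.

E[A] = 3.95,  E[B] = 1.25
E[AB] = 4.4
Cov(A,B) = E[AB] − E[A]E[B] = 4.4 − (3.95)(1.25) = -0.5375

-0.538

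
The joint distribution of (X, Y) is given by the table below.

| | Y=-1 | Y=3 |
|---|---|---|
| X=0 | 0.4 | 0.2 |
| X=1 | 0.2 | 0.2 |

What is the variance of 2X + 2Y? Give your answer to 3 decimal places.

17.600

E[X] = 0.4,  E[Y] = 0.6,  E[XY] = 0.4
Var(X) = 0.4 − (0.4)² = 0.24;  Var(Y) = 4.2 − (0.6)² = 3.84
cov(X,Y) = 0.4 − (0.4)(0.6) = 0.16
Var(2X + 2Y) = (2)²·0.24 + (2)²·3.84 + 2·(2)·(2)·0.16 = 17.6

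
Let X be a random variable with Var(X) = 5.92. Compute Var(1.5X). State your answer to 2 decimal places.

13.32

Var(1.5X) = (1.5)²·Var(X) = 2.25·5.92 = 13.32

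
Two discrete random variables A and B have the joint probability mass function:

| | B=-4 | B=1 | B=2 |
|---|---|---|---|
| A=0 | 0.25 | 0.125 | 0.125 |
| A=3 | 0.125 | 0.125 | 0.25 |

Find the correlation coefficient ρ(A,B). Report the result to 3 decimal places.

0.274

E[A] = 1.5,  E[B] = -0.5
E[AB] = 0.375
Cov(A,B) = E[AB] − E[A]E[B] = 0.375 − (1.5)(-0.5) = 1.125
Var(A) = 2.25,  Var(B) = 7.5
ρ = 1.125 / √(2.25·7.5) ≈ 0.274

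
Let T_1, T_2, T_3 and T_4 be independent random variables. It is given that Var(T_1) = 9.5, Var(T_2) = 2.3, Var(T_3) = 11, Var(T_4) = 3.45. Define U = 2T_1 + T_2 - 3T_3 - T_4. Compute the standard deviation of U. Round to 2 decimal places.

11.95

By independence, Var(U) = (2)²Var(T_1) + (1)²Var(T_2) + (-3)²Var(T_3) + (-1)²Var(T_4)
= (2)²·9.5 + (1)²·2.3 + (-3)²·11 + (-1)²·3.45 = 142.75
SD(U) = √142.75 ≈ 11.95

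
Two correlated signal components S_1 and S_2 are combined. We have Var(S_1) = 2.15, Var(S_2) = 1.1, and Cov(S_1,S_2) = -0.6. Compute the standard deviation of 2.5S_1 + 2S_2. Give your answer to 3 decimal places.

3.441

Var(2.5S_1 + 2S_2) = (2.5)²·Var(S_1) + (2)²·Var(S_2) + 2·(2.5)·(2)·Cov(S_1,S_2)
= 6.25·2.15 + 4·1.1 + 10·-0.6 = 11.8375
sd(2.5S_1 + 2S_2) = √11.8375 ≈ 3.441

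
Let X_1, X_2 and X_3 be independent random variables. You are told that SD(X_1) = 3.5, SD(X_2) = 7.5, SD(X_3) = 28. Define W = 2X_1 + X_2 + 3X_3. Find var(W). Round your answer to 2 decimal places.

7161.25

var(X_1) = 12.25, var(X_2) = 56.25, var(X_3) = 784
By independence, var(W) = (2)²var(X_1) + (1)²var(X_2) + (3)²var(X_3)
= (2)²·12.25 + (1)²·56.25 + (3)²·784 = 7161.25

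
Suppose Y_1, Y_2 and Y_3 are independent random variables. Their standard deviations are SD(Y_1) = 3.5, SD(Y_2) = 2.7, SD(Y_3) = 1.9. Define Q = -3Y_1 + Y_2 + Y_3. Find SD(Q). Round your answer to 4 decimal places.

11.0068

Var(Y_1) = 12.25, Var(Y_2) = 7.29, Var(Y_3) = 3.61
By independence, Var(Q) = (-3)²Var(Y_1) + (1)²Var(Y_2) + (1)²Var(Y_3)
= (-3)²·12.25 + (1)²·7.29 + (1)²·3.61 = 121.15
SD(Q) = √121.15 ≈ 11.0068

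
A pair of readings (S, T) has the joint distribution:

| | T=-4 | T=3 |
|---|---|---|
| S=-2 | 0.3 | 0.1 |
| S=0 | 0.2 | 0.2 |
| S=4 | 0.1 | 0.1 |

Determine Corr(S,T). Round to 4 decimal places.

E[S] = 0,  E[T] = -1.2
E[ST] = 1.4
Cov(S,T) = E[ST] − E[S]E[T] = 1.4 − (0)(-1.2) = 1.4
V(S) = 4.8,  V(T) = 11.76
ρ = 1.4 / √(4.8·11.76) ≈ 0.1863

0.1863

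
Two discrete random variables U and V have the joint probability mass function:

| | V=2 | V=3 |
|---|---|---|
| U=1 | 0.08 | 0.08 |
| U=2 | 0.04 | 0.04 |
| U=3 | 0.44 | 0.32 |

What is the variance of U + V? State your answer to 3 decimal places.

0.758

E[U] = 2.6,  E[V] = 2.44,  E[UV] = 6.32
Var(U) = 7.32 − (2.6)² = 0.56;  Var(V) = 6.2 − (2.44)² = 0.2464
Cov(U,V) = 6.32 − (2.6)(2.44) = -0.024
Var(U + V) = (1)²·0.56 + (1)²·0.2464 + 2·(1)·(1)·-0.024 = 0.7584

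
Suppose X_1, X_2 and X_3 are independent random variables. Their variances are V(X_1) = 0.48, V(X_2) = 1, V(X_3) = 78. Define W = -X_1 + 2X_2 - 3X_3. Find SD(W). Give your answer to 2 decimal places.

26.58

By independence, V(W) = (-1)²V(X_1) + (2)²V(X_2) + (-3)²V(X_3)
= (-1)²·0.48 + (2)²·1 + (-3)²·78 = 706.48
SD(W) = √706.48 ≈ 26.58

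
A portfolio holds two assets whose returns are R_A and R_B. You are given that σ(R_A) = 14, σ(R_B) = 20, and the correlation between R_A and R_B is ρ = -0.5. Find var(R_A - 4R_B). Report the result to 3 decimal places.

7716.000

var(R_A) = (14)² = 196;  var(R_B) = (20)² = 400
Cov(R_A,R_B) = ρ·σ(R_A)·σ(R_B) = -0.5·14·20 = -140
var(R_A - 4R_B) = (1)²·var(R_A) + (-4)²·var(R_B) + 2·(1)·(-4)·Cov(R_A,R_B)
= 1·196 + 16·400 + -8·-140 = 7716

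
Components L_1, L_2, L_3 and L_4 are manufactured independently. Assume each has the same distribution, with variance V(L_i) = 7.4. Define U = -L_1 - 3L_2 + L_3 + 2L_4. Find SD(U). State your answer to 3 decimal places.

By independence, V(U) = (-1)²V(L_1) + (-3)²V(L_2) + (1)²V(L_3) + (2)²V(L_4)
= (-1)²·7.4 + (-3)²·7.4 + (1)²·7.4 + (2)²·7.4 = 111
SD(U) = √111 ≈ 10.536

10.536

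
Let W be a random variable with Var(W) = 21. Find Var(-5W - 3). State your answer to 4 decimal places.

Var(-5W - 3) = (-5)²·Var(W) = 25·21 = 525

525.0000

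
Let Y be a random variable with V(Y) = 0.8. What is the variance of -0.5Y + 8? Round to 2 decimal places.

0.20

V(-0.5Y + 8) = (-0.5)²·V(Y) = 0.25·0.8 = 0.2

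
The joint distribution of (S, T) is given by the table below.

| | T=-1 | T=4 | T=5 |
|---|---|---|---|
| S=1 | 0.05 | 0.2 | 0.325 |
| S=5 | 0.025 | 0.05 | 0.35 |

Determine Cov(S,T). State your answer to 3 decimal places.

E[S] = 2.7,  E[T] = 4.3
E[ST] = 12
Cov(S,T) = E[ST] − E[S]E[T] = 12 − (2.7)(4.3) = 0.39

0.390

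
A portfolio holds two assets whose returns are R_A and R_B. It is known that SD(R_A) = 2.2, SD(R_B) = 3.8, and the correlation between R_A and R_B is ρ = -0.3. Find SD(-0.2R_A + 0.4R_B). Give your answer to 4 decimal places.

1.7045

Var(R_A) = (2.2)² = 4.84;  Var(R_B) = (3.8)² = 14.44
Cov(R_A,R_B) = ρ·SD(R_A)·SD(R_B) = -0.3·2.2·3.8 = -2.508
Var(-0.2R_A + 0.4R_B) = (-0.2)²·Var(R_A) + (0.4)²·Var(R_B) + 2·(-0.2)·(0.4)·Cov(R_A,R_B)
= 0.04·4.84 + 0.16·14.44 + -0.16·-2.508 = 2.90528
SD(-0.2R_A + 0.4R_B) = √2.90528 ≈ 1.7045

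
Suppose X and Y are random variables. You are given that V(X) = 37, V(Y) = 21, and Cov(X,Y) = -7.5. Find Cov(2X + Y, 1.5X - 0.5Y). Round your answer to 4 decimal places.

Cov(2X + Y, 1.5X - 0.5Y) = (2)(1.5)V(X) + (1)(-0.5)V(Y) + [(2)(-0.5) + (1)(1.5)]Cov(X,Y)
= 3·37 + -0.5·21 + 0.5·-7.5 = 96.75

96.7500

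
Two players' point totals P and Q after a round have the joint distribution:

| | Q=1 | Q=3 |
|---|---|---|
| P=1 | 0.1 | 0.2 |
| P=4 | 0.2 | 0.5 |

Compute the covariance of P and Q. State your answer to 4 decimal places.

0.0600

E[P] = 3.1,  E[Q] = 2.4
E[PQ] = 7.5
cov(P,Q) = E[PQ] − E[P]E[Q] = 7.5 − (3.1)(2.4) = 0.06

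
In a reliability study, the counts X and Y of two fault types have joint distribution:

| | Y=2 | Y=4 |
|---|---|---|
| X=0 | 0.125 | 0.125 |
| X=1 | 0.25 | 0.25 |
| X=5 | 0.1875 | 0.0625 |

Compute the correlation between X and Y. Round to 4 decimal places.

-0.2132

E[X] = 1.75,  E[Y] = 2.875
E[XY] = 4.625
cov(X,Y) = E[XY] − E[X]E[Y] = 4.625 − (1.75)(2.875) = -0.40625
Var(X) = 3.6875,  Var(Y) = 0.984375
ρ = -0.40625 / √(3.6875·0.984375) ≈ -0.2132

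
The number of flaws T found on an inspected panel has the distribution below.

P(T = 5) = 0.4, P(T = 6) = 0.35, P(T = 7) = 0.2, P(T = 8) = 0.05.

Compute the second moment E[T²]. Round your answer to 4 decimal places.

35.6000

E[T²] = (5)²(0.4) + (6)²(0.35) + (7)²(0.2) + (8)²(0.05) = 35.6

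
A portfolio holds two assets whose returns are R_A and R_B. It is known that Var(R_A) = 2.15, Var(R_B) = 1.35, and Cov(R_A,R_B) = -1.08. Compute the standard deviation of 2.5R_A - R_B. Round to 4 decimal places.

Var(2.5R_A - R_B) = (2.5)²·Var(R_A) + (-1)²·Var(R_B) + 2·(2.5)·(-1)·Cov(R_A,R_B)
= 6.25·2.15 + 1·1.35 + -5·-1.08 = 20.1875
SD(2.5R_A - R_B) = √20.1875 ≈ 4.4931

4.4931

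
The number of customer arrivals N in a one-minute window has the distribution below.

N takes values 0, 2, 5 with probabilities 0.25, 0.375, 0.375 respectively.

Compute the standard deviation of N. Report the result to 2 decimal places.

E[N] = (0)(0.25) + (2)(0.375) + (5)(0.375) = 2.625
E[N²] = (0)²(0.25) + (2)²(0.375) + (5)²(0.375) = 10.875
var(N) = E[N²] − (E[N])² = 10.875 − (2.625)² = 3.984375
sd(N) = √3.984375 ≈ 2.00

2.00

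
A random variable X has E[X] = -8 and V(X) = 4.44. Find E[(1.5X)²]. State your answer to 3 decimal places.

E[1.5X] = 1.5·-8 = -12
V(1.5X) = (1.5)²·4.44 = 9.99
E[(1.5X)²] = V((1.5X)) + (E[(1.5X)])² = 9.99 + (-12)² = 153.99

153.990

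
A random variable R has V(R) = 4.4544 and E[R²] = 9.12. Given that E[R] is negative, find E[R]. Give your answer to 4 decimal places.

(E[R])² = E[R²] − V(R) = 9.12 − 4.4544 = 4.6656
E[R] = −√4.6656 = -2.16

-2.1600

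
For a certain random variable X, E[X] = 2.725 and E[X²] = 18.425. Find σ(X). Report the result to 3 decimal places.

3.317

var(X) = 18.425 − (2.725)² = 10.999375
σ(X) = √10.999375 ≈ 3.317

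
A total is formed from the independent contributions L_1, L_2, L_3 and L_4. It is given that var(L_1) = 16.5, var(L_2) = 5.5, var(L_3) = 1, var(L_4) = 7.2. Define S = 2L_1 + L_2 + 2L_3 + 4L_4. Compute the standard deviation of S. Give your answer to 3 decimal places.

By independence, var(S) = (2)²var(L_1) + (1)²var(L_2) + (2)²var(L_3) + (4)²var(L_4)
= (2)²·16.5 + (1)²·5.5 + (2)²·1 + (4)²·7.2 = 190.7
SD(S) = √190.7 ≈ 13.809

13.809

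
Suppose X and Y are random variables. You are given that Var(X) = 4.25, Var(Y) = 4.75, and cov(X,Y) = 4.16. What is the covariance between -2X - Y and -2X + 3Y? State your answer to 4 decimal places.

-13.8900

cov(-2X - Y, -2X + 3Y) = (-2)(-2)Var(X) + (-1)(3)Var(Y) + [(-2)(3) + (-1)(-2)]cov(X,Y)
= 4·4.25 + -3·4.75 + -4·4.16 = -13.89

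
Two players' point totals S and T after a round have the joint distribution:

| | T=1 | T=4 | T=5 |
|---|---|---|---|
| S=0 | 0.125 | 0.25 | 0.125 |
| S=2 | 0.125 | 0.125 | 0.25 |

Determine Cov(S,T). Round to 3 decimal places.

0.125

E[S] = 1,  E[T] = 3.625
E[ST] = 3.75
Cov(S,T) = E[ST] − E[S]E[T] = 3.75 − (1)(3.625) = 0.125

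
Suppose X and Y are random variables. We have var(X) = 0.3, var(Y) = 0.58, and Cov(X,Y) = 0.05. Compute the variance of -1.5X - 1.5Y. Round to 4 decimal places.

var(-1.5X - 1.5Y) = (-1.5)²·var(X) + (-1.5)²·var(Y) + 2·(-1.5)·(-1.5)·Cov(X,Y)
= 2.25·0.3 + 2.25·0.58 + 4.5·0.05 = 2.205

2.2050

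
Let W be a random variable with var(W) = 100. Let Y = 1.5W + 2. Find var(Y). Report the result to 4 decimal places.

var(1.5W + 2) = (1.5)²·var(W) = 2.25·100 = 225

225.0000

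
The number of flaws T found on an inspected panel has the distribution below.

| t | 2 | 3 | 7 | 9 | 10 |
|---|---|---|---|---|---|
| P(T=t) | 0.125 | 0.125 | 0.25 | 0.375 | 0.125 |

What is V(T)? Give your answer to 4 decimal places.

7.7500

E[T] = (2)(0.125) + (3)(0.125) + (7)(0.25) + (9)(0.375) + (10)(0.125) = 7
E[T²] = (2)²(0.125) + (3)²(0.125) + (7)²(0.25) + (9)²(0.375) + (10)²(0.125) = 56.75
V(T) = E[T²] − (E[T])² = 56.75 − (7)² = 7.75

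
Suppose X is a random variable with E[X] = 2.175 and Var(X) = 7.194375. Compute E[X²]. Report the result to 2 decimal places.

E[X²] = Var(X) + (E[X])² = 7.194375 + (2.175)² = 11.925

11.93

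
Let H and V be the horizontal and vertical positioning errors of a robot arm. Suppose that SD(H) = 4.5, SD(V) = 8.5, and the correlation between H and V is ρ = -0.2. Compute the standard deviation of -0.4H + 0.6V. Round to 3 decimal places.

5.738

Var(H) = (4.5)² = 20.25;  Var(V) = (8.5)² = 72.25
Cov(H,V) = ρ·SD(H)·SD(V) = -0.2·4.5·8.5 = -7.65
Var(-0.4H + 0.6V) = (-0.4)²·Var(H) + (0.6)²·Var(V) + 2·(-0.4)·(0.6)·Cov(H,V)
= 0.16·20.25 + 0.36·72.25 + -0.48·-7.65 = 32.922
SD(-0.4H + 0.6V) = √32.922 ≈ 5.738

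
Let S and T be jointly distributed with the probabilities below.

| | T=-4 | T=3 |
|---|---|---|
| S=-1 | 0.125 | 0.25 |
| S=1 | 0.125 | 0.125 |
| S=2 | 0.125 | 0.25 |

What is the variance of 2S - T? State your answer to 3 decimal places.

18.859

E[S] = 0.625,  E[T] = 0.375,  E[ST] = 0.125
Var(S) = 2.125 − (0.625)² = 1.734375;  Var(T) = 11.625 − (0.375)² = 11.484375
Cov(S,T) = 0.125 − (0.625)(0.375) = -0.109375
Var(2S - T) = (2)²·1.734375 + (-1)²·11.484375 + 2·(2)·(-1)·-0.109375 = 18.859375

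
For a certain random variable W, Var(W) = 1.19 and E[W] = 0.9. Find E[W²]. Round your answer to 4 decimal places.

2.0000

E[W²] = Var(W) + (E[W])² = 1.19 + (0.9)² = 2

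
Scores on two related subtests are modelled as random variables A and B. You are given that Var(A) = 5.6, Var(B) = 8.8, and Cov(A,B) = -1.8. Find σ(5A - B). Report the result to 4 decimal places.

Var(5A - B) = (5)²·Var(A) + (-1)²·Var(B) + 2·(5)·(-1)·Cov(A,B)
= 25·5.6 + 1·8.8 + -10·-1.8 = 166.8
σ(5A - B) = √166.8 ≈ 12.9151

12.9151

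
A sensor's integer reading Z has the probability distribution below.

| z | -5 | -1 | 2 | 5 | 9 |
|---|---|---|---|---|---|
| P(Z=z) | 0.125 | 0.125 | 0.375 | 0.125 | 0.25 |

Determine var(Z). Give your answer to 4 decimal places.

E[Z] = (-5)(0.125) + (-1)(0.125) + (2)(0.375) + (5)(0.125) + (9)(0.25) = 2.875
E[Z²] = (-5)²(0.125) + (-1)²(0.125) + (2)²(0.375) + (5)²(0.125) + (9)²(0.25) = 28.125
var(Z) = E[Z²] − (E[Z])² = 28.125 − (2.875)² = 19.859375

19.8594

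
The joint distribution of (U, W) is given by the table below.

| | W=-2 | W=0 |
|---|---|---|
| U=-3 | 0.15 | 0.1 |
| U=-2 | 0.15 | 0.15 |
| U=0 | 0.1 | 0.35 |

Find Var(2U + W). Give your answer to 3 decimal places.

9.150

E[U] = -1.35,  E[W] = -0.8,  E[UW] = 1.5
Var(U) = 3.45 − (-1.35)² = 1.6275;  Var(W) = 1.6 − (-0.8)² = 0.96
Cov(U,W) = 1.5 − (-1.35)(-0.8) = 0.42
Var(2U + W) = (2)²·1.6275 + (1)²·0.96 + 2·(2)·(1)·0.42 = 9.15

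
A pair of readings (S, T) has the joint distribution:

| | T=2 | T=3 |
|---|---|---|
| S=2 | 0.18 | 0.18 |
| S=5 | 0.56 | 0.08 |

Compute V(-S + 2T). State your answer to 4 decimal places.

E[S] = 3.92,  E[T] = 2.26,  E[ST] = 8.6
V(S) = 17.44 − (3.92)² = 2.0736;  V(T) = 5.3 − (2.26)² = 0.1924
cov(S,T) = 8.6 − (3.92)(2.26) = -0.2592
V(-S + 2T) = (-1)²·2.0736 + (2)²·0.1924 + 2·(-1)·(2)·-0.2592 = 3.88

3.8800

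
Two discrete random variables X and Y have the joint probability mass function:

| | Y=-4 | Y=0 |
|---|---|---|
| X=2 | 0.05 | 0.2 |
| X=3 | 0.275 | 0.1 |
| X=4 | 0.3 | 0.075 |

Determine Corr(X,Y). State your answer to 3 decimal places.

-0.455

E[X] = 3.125,  E[Y] = -2.5
E[XY] = -8.5
cov(X,Y) = E[XY] − E[X]E[Y] = -8.5 − (3.125)(-2.5) = -0.6875
Var(X) = 0.609375,  Var(Y) = 3.75
ρ = -0.6875 / √(0.609375·3.75) ≈ -0.455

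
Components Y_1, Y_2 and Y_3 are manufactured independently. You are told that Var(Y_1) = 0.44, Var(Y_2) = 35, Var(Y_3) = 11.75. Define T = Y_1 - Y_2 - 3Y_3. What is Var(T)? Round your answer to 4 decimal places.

141.1900

By independence, Var(T) = (1)²Var(Y_1) + (-1)²Var(Y_2) + (-3)²Var(Y_3)
= (1)²·0.44 + (-1)²·35 + (-3)²·11.75 = 141.19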